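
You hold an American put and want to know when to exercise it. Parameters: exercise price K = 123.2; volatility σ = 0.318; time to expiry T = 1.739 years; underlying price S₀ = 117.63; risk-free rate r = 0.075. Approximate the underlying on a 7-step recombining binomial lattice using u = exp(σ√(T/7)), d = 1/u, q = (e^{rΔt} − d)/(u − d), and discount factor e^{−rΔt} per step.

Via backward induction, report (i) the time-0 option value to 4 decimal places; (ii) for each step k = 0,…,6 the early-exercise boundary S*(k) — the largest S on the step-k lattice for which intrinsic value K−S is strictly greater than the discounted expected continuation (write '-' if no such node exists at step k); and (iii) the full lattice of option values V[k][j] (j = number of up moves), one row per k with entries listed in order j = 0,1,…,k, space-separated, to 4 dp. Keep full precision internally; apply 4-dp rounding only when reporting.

params: Δt=0.24843 u=1.17175 d=0.85342 q=0.51954 e^(-rΔt)=0.98154
t_7 payoffs: 84.4145 69.9474 50.0841 22.8118 0.0000 0.0000 0.0000 0.0000
t_6: node(6,0) S=45.4470 payoff=77.7530 vs cont=75.4788 → 77.7530 [stop]  node(6,1) S=62.3988 payoff=60.8012 vs cont=58.5270 → 60.8012 [stop]  node(6,2) S=85.6736 payoff=37.5264 vs cont=35.2521 → 37.5264 [stop]  node(6,3) S=117.6300 payoff=5.5700 vs cont=10.7579 → 10.7579 [wait]  node(6,4) S=161.5061 payoff=0.0000 vs cont=0.0000 → 0.0000 [wait]  node(6,5) S=221.7481 payoff=0.0000 vs cont=0.0000 → 0.0000 [wait]  node(6,6) S=304.4604 payoff=0.0000 vs cont=0.0000 → 0.0000 [wait]  ⇒ S*(6)=85.6736
t_5: node(5,0) S=53.2526 payoff=69.9474 vs cont=67.6732 → 69.9474 [stop]  node(5,1) S=73.1159 payoff=50.0841 vs cont=47.8099 → 50.0841 [stop]  node(5,2) S=100.3882 payoff=22.8118 vs cont=23.1831 → 23.1831 [wait]  node(5,3) S=137.8331 payoff=0.0000 vs cont=5.0733 → 5.0733 [wait]  node(5,4) S=189.2450 payoff=0.0000 vs cont=0.0000 → 0.0000 [wait]  node(5,5) S=259.8336 payoff=0.0000 vs cont=0.0000 → 0.0000 [wait]  ⇒ S*(5)=73.1159
t_4: node(4,0) S=62.3988 payoff=60.8012 vs cont=58.5270 → 60.8012 [stop]  node(4,1) S=85.6736 payoff=37.5264 vs cont=35.4415 → 37.5264 [stop]  node(4,2) S=117.6300 payoff=5.5700 vs cont=13.5201 → 13.5201 [wait]  node(4,3) S=161.5061 payoff=0.0000 vs cont=2.3926 → 2.3926 [wait]  node(4,4) S=221.7481 payoff=0.0000 vs cont=0.0000 → 0.0000 [wait]  ⇒ S*(4)=85.6736
t_3: node(3,0) S=73.1159 payoff=50.0841 vs cont=47.8099 → 50.0841 [stop]  node(3,1) S=100.3882 payoff=22.8118 vs cont=24.5917 → 24.5917 [wait]  node(3,2) S=137.8331 payoff=0.0000 vs cont=7.5961 → 7.5961 [wait]  node(3,3) S=189.2450 payoff=0.0000 vs cont=1.1283 → 1.1283 [wait]  ⇒ S*(3)=73.1159
t_2: node(2,0) S=85.6736 payoff=37.5264 vs cont=36.1598 → 37.5264 [stop]  node(2,1) S=117.6300 payoff=5.5700 vs cont=15.4709 → 15.4709 [wait]  node(2,2) S=161.5061 payoff=0.0000 vs cont=4.1576 → 4.1576 [wait]  ⇒ S*(2)=85.6736
t_1: node(1,0) S=100.3882 payoff=22.8118 vs cont=25.5865 → 25.5865 [wait]  node(1,1) S=137.8331 payoff=0.0000 vs cont=9.4161 → 9.4161 [wait]  ⇒ S*(1)=-
t_0: node(0,0) S=117.6300 payoff=5.5700 vs cont=16.8682 → 16.8682 [wait]  ⇒ S*(0)=-

price = 16.8682
boundary = - - 85.6736 73.1159 85.6736 73.1159 85.6736
tree:
16.8682
25.5865 9.4161
37.5264 15.4709 4.1576
50.0841 24.5917 7.5961 1.1283
60.8012 37.5264 13.5201 2.3926 0.0000
69.9474 50.0841 23.1831 5.0733 0.0000 0.0000
77.7530 60.8012 37.5264 10.7579 0.0000 0.0000 0.0000
84.4145 69.9474 50.0841 22.8118 0.0000 0.0000 0.0000 0.0000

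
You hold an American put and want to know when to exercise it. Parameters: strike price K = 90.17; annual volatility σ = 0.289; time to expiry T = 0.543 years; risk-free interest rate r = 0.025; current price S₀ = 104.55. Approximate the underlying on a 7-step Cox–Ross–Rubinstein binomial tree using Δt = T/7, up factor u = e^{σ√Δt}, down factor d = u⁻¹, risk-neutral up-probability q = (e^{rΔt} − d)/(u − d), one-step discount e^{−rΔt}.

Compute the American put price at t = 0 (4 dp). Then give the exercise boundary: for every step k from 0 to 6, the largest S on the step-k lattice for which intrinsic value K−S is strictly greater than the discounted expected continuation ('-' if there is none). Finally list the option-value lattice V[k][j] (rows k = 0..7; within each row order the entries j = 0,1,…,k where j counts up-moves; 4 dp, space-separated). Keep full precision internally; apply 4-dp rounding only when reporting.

price = 2.8403
boundary = - - - - - 69.9100 75.7698
tree:
2.8403
4.4923 1.1453
6.9252 1.9973 0.2699
10.3422 3.4235 0.5322 0.0000
14.8426 5.7351 1.0495 0.0000 0.0000
20.2600 9.3060 2.0697 0.0000 0.0000 0.0000
25.6666 14.4002 4.0816 0.0000 0.0000 0.0000 0.0000
30.6551 20.2600 8.0492 0.0000 0.0000 0.0000 0.0000 0.0000

params: Δt=0.07757 u=1.08382 d=0.92266 q=0.49193 e^(-rΔt)=0.99806
t_7 payoffs: 30.6551 20.2600 8.0492 0.0000 0.0000 0.0000 0.0000 0.0000
t_6: node(6,0) S=64.5034 payoff=25.6666 vs cont=25.4919 → 25.6666 [stop]  node(6,1) S=75.7698 payoff=14.4002 vs cont=14.2255 → 14.4002 [stop]  node(6,2) S=89.0041 payoff=1.1659 vs cont=4.0816 → 4.0816 [wait]  node(6,3) S=104.5500 payoff=0.0000 vs cont=0.0000 → 0.0000 [wait]  node(6,4) S=122.8112 payoff=0.0000 vs cont=0.0000 → 0.0000 [wait]  node(6,5) S=144.2619 payoff=0.0000 vs cont=0.0000 → 0.0000 [wait]  node(6,6) S=169.4593 payoff=0.0000 vs cont=0.0000 → 0.0000 [wait]  ⇒ S*(6)=75.7698
t_5: node(5,0) S=69.9100 payoff=20.2600 vs cont=20.0853 → 20.2600 [stop]  node(5,1) S=82.1208 payoff=8.0492 vs cont=9.3060 → 9.3060 [wait]  node(5,2) S=96.4644 payoff=0.0000 vs cont=2.0697 → 2.0697 [wait]  node(5,3) S=113.3133 payoff=0.0000 vs cont=0.0000 → 0.0000 [wait]  node(5,4) S=133.1051 payoff=0.0000 vs cont=0.0000 → 0.0000 [wait]  node(5,5) S=156.3539 payoff=0.0000 vs cont=0.0000 → 0.0000 [wait]  ⇒ S*(5)=69.9100
t_4: node(4,0) S=75.7698 payoff=14.4002 vs cont=14.8426 → 14.8426 [wait]  node(4,1) S=89.0041 payoff=1.1659 vs cont=5.7351 → 5.7351 [wait]  node(4,2) S=104.5500 payoff=0.0000 vs cont=1.0495 → 1.0495 [wait]  node(4,3) S=122.8112 payoff=0.0000 vs cont=0.0000 → 0.0000 [wait]  node(4,4) S=144.2619 payoff=0.0000 vs cont=0.0000 → 0.0000 [wait]  ⇒ S*(4)=-
t_3: node(3,0) S=82.1208 payoff=8.0492 vs cont=10.3422 → 10.3422 [wait]  node(3,1) S=96.4644 payoff=0.0000 vs cont=3.4235 → 3.4235 [wait]  node(3,2) S=113.3133 payoff=0.0000 vs cont=0.5322 → 0.5322 [wait]  node(3,3) S=133.1051 payoff=0.0000 vs cont=0.0000 → 0.0000 [wait]  ⇒ S*(3)=-
t_2: node(2,0) S=89.0041 payoff=1.1659 vs cont=6.9252 → 6.9252 [wait]  node(2,1) S=104.5500 payoff=0.0000 vs cont=1.9973 → 1.9973 [wait]  node(2,2) S=122.8112 payoff=0.0000 vs cont=0.2699 → 0.2699 [wait]  ⇒ S*(2)=-
t_1: node(1,0) S=96.4644 payoff=0.0000 vs cont=4.4923 → 4.4923 [wait]  node(1,1) S=113.3133 payoff=0.0000 vs cont=1.1453 → 1.1453 [wait]  ⇒ S*(1)=-
t_0: node(0,0) S=104.5500 payoff=0.0000 vs cont=2.8403 → 2.8403 [wait]  ⇒ S*(0)=-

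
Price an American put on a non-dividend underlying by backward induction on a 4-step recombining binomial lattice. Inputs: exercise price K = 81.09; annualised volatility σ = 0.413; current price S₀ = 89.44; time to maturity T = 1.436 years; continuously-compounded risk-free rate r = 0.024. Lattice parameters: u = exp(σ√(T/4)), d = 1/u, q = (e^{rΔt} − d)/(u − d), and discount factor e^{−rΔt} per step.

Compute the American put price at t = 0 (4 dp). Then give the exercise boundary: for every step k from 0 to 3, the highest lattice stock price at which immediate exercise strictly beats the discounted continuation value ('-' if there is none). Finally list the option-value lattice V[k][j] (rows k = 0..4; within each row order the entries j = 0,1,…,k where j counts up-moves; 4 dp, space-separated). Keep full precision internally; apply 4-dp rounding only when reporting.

price = 11.7077
boundary = - - - 42.5722
tree:
11.7077
18.2034 4.1732
27.2599 7.7342 0.0000
38.5178 14.3339 0.0000 0.0000
47.8503 26.5651 0.0000 0.0000 0.0000

Δt=0.35900, u=1.28076, d=0.78078, q=0.45576, disc=e^(-rΔt)=0.99142
k=4 terminal: V=max(K-S,0) → 47.8503 26.5651 0.0000 0.0000 0.0000
k=3: j=0 S=42.5722 intr=38.5178 cont=37.8221 V=38.5178[EX]; j=1 S=69.8334 intr=11.2566 cont=14.3339 V=14.3339[hold]; j=2 S=114.5514 intr=0.0000 cont=0.0000 V=0.0000[hold]; j=3 S=187.9047 intr=0.0000 cont=0.0000 V=0.0000[hold]  S*(3)=42.5722
k=2: j=0 S=54.5249 intr=26.5651 cont=27.2599 V=27.2599[hold]; j=1 S=89.4400 intr=0.0000 cont=7.7342 V=7.7342[hold]; j=2 S=146.7131 intr=0.0000 cont=0.0000 V=0.0000[hold]  S*(2)=-
k=1: j=0 S=69.8334 intr=11.2566 cont=18.2034 V=18.2034[hold]; j=1 S=114.5514 intr=0.0000 cont=4.1732 V=4.1732[hold]  S*(1)=-
k=0: j=0 S=89.4400 intr=0.0000 cont=11.7077 V=11.7077[hold]  S*(0)=-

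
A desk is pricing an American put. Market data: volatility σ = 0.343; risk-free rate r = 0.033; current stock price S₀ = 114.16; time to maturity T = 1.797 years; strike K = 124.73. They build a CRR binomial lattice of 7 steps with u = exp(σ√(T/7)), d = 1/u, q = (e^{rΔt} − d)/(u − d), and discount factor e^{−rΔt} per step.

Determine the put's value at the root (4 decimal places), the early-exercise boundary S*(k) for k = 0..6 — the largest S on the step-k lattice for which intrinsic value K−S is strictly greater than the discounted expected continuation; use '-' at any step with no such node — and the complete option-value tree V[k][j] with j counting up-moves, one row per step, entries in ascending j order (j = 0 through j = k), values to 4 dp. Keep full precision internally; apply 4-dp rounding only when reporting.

price = 24.0824
boundary = - - - 67.7780 80.6425 67.7780 80.6425
tree:
24.0824
33.2986 14.5647
44.4389 21.8678 6.9426
56.9520 31.7241 11.6204 2.0184
67.7643 44.0875 18.9458 3.9222 0.0000
76.8517 56.9520 29.7519 7.6218 0.0000 0.0000
84.4895 67.7643 44.0875 14.8110 0.0000 0.0000 0.0000
90.9088 76.8517 56.9520 28.7813 0.0000 0.0000 0.0000 0.0000

Δt=0.25671  u=1.18980  d=0.84048  q=0.48102  discount=0.99156
step 7 (expiry): payoffs max(K−S,0) = 90.9088 76.8517 56.9520 28.7813 0.0000 0.0000 0.0000 0.0000
step 6: (k=6,j=0): S=40.2405, (K−S)⁺=84.4895, hold=83.4373 ⇒ V=84.4895 exercise | (k=6,j=1): S=56.9657, (K−S)⁺=67.7643, hold=66.7121 ⇒ V=67.7643 exercise | (k=6,j=2): S=80.6425, (K−S)⁺=44.0875, hold=43.0353 ⇒ V=44.0875 exercise | (k=6,j=3): S=114.1600, (K−S)⁺=10.5700, hold=14.8110 ⇒ V=14.8110 continue | (k=6,j=4): S=161.6085, (K−S)⁺=0.0000, hold=0.0000 ⇒ V=0.0000 continue | (k=6,j=5): S=228.7780, (K−S)⁺=0.0000, hold=0.0000 ⇒ V=0.0000 continue | (k=6,j=6): S=323.8652, (K−S)⁺=0.0000, hold=0.0000 ⇒ V=0.0000 continue  boundary S*=80.6425
step 5: (k=5,j=0): S=47.8783, (K−S)⁺=76.8517, hold=75.7995 ⇒ V=76.8517 exercise | (k=5,j=1): S=67.7780, (K−S)⁺=56.9520, hold=55.8998 ⇒ V=56.9520 exercise | (k=5,j=2): S=95.9487, (K−S)⁺=28.7813, hold=29.7519 ⇒ V=29.7519 continue | (k=5,j=3): S=135.8279, (K−S)⁺=0.0000, hold=7.6218 ⇒ V=7.6218 continue | (k=5,j=4): S=192.2822, (K−S)⁺=0.0000, hold=0.0000 ⇒ V=0.0000 continue | (k=5,j=5): S=272.2007, (K−S)⁺=0.0000, hold=0.0000 ⇒ V=0.0000 continue  boundary S*=67.7780
step 4: (k=4,j=0): S=56.9657, (K−S)⁺=67.7643, hold=66.7121 ⇒ V=67.7643 exercise | (k=4,j=1): S=80.6425, (K−S)⁺=44.0875, hold=43.4983 ⇒ V=44.0875 exercise | (k=4,j=2): S=114.1600, (K−S)⁺=10.5700, hold=18.9458 ⇒ V=18.9458 continue | (k=4,j=3): S=161.6085, (K−S)⁺=0.0000, hold=3.9222 ⇒ V=3.9222 continue | (k=4,j=4): S=228.7780, (K−S)⁺=0.0000, hold=0.0000 ⇒ V=0.0000 continue  boundary S*=80.6425
step 3: (k=3,j=0): S=67.7780, (K−S)⁺=56.9520, hold=55.8998 ⇒ V=56.9520 exercise | (k=3,j=1): S=95.9487, (K−S)⁺=28.7813, hold=31.7241 ⇒ V=31.7241 continue | (k=3,j=2): S=135.8279, (K−S)⁺=0.0000, hold=11.6204 ⇒ V=11.6204 continue | (k=3,j=3): S=192.2822, (K−S)⁺=0.0000, hold=2.0184 ⇒ V=2.0184 continue  boundary S*=67.7780
step 2: (k=2,j=0): S=80.6425, (K−S)⁺=44.0875, hold=44.4389 ⇒ V=44.4389 continue | (k=2,j=1): S=114.1600, (K−S)⁺=10.5700, hold=21.8678 ⇒ V=21.8678 continue | (k=2,j=2): S=161.6085, (K−S)⁺=0.0000, hold=6.9426 ⇒ V=6.9426 continue  boundary S*=-
step 1: (k=1,j=0): S=95.9487, (K−S)⁺=28.7813, hold=33.2986 ⇒ V=33.2986 continue | (k=1,j=1): S=135.8279, (K−S)⁺=0.0000, hold=14.5647 ⇒ V=14.5647 continue  boundary S*=-
step 0: (k=0,j=0): S=114.1600, (K−S)⁺=10.5700, hold=24.0824 ⇒ V=24.0824 continue  boundary S*=-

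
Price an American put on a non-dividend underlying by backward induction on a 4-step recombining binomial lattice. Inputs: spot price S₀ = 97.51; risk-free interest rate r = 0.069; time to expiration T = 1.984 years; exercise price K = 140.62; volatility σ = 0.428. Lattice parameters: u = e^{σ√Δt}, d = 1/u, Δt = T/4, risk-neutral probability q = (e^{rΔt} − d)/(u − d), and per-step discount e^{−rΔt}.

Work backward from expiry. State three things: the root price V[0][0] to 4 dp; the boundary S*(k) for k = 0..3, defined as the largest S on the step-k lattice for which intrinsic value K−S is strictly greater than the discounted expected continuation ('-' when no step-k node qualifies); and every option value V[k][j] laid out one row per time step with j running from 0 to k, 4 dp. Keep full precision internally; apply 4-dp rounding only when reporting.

price = 46.9549
boundary = - 72.1341 53.3619 72.1341
tree:
46.9549
68.4859 27.2156
87.2581 44.3274 10.7982
101.1450 68.4859 21.5757 0.0000
111.4179 87.2581 43.1100 0.0000 0.0000

params: Δt=0.49600 u=1.35179 d=0.73976 q=0.48210 e^(-rΔt)=0.96636
t_4 payoffs: 111.4179 87.2581 43.1100 0.0000 0.0000
t_3: node(3,0) S=39.4750 payoff=101.1450 vs cont=96.4138 → 101.1450 [stop]  node(3,1) S=72.1341 payoff=68.4859 vs cont=63.7548 → 68.4859 [stop]  node(3,2) S=131.8129 payoff=8.8071 vs cont=21.5757 → 21.5757 [wait]  node(3,3) S=240.8661 payoff=0.0000 vs cont=0.0000 → 0.0000 [wait]  ⇒ S*(3)=72.1341
t_2: node(2,0) S=53.3619 payoff=87.2581 vs cont=82.5269 → 87.2581 [stop]  node(2,1) S=97.5100 payoff=43.1100 vs cont=44.3274 → 44.3274 [wait]  node(2,2) S=178.1832 payoff=0.0000 vs cont=10.7982 → 10.7982 [wait]  ⇒ S*(2)=53.3619
t_1: node(1,0) S=72.1341 payoff=68.4859 vs cont=64.3220 → 68.4859 [stop]  node(1,1) S=131.8129 payoff=8.8071 vs cont=27.2156 → 27.2156 [wait]  ⇒ S*(1)=72.1341
t_0: node(0,0) S=97.5100 payoff=43.1100 vs cont=46.9549 → 46.9549 [wait]  ⇒ S*(0)=-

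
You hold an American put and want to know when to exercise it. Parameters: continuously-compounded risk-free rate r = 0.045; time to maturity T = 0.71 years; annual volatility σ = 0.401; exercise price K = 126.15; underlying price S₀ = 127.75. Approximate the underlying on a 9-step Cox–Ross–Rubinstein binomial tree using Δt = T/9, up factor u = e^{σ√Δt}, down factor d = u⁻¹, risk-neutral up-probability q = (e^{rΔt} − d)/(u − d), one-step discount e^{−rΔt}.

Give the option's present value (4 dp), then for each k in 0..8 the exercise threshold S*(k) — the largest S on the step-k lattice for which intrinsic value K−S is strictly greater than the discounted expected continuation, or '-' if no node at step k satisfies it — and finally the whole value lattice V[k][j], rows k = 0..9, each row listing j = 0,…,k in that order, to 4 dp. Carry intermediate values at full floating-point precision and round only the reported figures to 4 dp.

price = 14.9449
boundary = - - - - 81.4148 72.7426 81.4148 91.1208 101.9840
tree:
14.9449
20.5676 9.1459
27.5179 13.4146 4.7273
35.6835 19.1386 7.4980 1.8504
44.7352 26.4327 11.6139 3.2278 0.4166
53.4074 35.1462 17.4697 5.5457 0.8159 0.0000
61.1558 44.7352 25.3269 9.3411 1.5981 0.0000 0.0000
68.0789 53.4074 35.0292 15.3170 3.1300 0.0000 0.0000 0.0000
74.2645 61.1558 44.7352 24.1660 6.1306 0.0000 0.0000 0.0000 0.0000
79.7913 68.0789 53.4074 35.0292 12.0077 0.0000 0.0000 0.0000 0.0000 0.0000

Δt=0.07889  u=1.11922  d=0.89348  q=0.48763  discount=0.99646
step 9 (expiry): payoffs max(K−S,0) = 79.7913 68.0789 53.4074 35.0292 12.0077 0.0000 0.0000 0.0000 0.0000 0.0000
step 8: (k=8,j=0): S=51.8855, (K−S)⁺=74.2645, hold=73.8175 ⇒ V=74.2645 exercise | (k=8,j=1): S=64.9942, (K−S)⁺=61.1558, hold=60.7088 ⇒ V=61.1558 exercise | (k=8,j=2): S=81.4148, (K−S)⁺=44.7352, hold=44.2882 ⇒ V=44.7352 exercise | (k=8,j=3): S=101.9840, (K−S)⁺=24.1660, hold=23.7189 ⇒ V=24.1660 exercise | (k=8,j=4): S=127.7500, (K−S)⁺=0.0000, hold=6.1306 ⇒ V=6.1306 continue | (k=8,j=5): S=160.0257, (K−S)⁺=0.0000, hold=0.0000 ⇒ V=0.0000 continue | (k=8,j=6): S=200.4557, (K−S)⁺=0.0000, hold=0.0000 ⇒ V=0.0000 continue | (k=8,j=7): S=251.1003, (K−S)⁺=0.0000, hold=0.0000 ⇒ V=0.0000 continue | (k=8,j=8): S=314.5401, (K−S)⁺=0.0000, hold=0.0000 ⇒ V=0.0000 continue  boundary S*=101.9840
step 7: (k=7,j=0): S=58.0711, (K−S)⁺=68.0789, hold=67.6318 ⇒ V=68.0789 exercise | (k=7,j=1): S=72.7426, (K−S)⁺=53.4074, hold=52.9603 ⇒ V=53.4074 exercise | (k=7,j=2): S=91.1208, (K−S)⁺=35.0292, hold=34.5821 ⇒ V=35.0292 exercise | (k=7,j=3): S=114.1423, (K−S)⁺=12.0077, hold=15.3170 ⇒ V=15.3170 continue | (k=7,j=4): S=142.9800, (K−S)⁺=0.0000, hold=3.1300 ⇒ V=3.1300 continue | (k=7,j=5): S=179.1035, (K−S)⁺=0.0000, hold=0.0000 ⇒ V=0.0000 continue | (k=7,j=6): S=224.3535, (K−S)⁺=0.0000, hold=0.0000 ⇒ V=0.0000 continue | (k=7,j=7): S=281.0358, (K−S)⁺=0.0000, hold=0.0000 ⇒ V=0.0000 continue  boundary S*=91.1208
step 6: (k=6,j=0): S=64.9942, (K−S)⁺=61.1558, hold=60.7088 ⇒ V=61.1558 exercise | (k=6,j=1): S=81.4148, (K−S)⁺=44.7352, hold=44.2882 ⇒ V=44.7352 exercise | (k=6,j=2): S=101.9840, (K−S)⁺=24.1660, hold=25.3269 ⇒ V=25.3269 continue | (k=6,j=3): S=127.7500, (K−S)⁺=0.0000, hold=9.3411 ⇒ V=9.3411 continue | (k=6,j=4): S=160.0257, (K−S)⁺=0.0000, hold=1.5981 ⇒ V=1.5981 continue | (k=6,j=5): S=200.4557, (K−S)⁺=0.0000, hold=0.0000 ⇒ V=0.0000 continue | (k=6,j=6): S=251.1003, (K−S)⁺=0.0000, hold=0.0000 ⇒ V=0.0000 continue  boundary S*=81.4148
step 5: (k=5,j=0): S=72.7426, (K−S)⁺=53.4074, hold=52.9603 ⇒ V=53.4074 exercise | (k=5,j=1): S=91.1208, (K−S)⁺=35.0292, hold=35.1462 ⇒ V=35.1462 continue | (k=5,j=2): S=114.1423, (K−S)⁺=12.0077, hold=17.4697 ⇒ V=17.4697 continue | (k=5,j=3): S=142.9800, (K−S)⁺=0.0000, hold=5.5457 ⇒ V=5.5457 continue | (k=5,j=4): S=179.1035, (K−S)⁺=0.0000, hold=0.8159 ⇒ V=0.8159 continue | (k=5,j=5): S=224.3535, (K−S)⁺=0.0000, hold=0.0000 ⇒ V=0.0000 continue  boundary S*=72.7426
step 4: (k=4,j=0): S=81.4148, (K−S)⁺=44.7352, hold=44.3450 ⇒ V=44.7352 exercise | (k=4,j=1): S=101.9840, (K−S)⁺=24.1660, hold=26.4327 ⇒ V=26.4327 continue | (k=4,j=2): S=127.7500, (K−S)⁺=0.0000, hold=11.6139 ⇒ V=11.6139 continue | (k=4,j=3): S=160.0257, (K−S)⁺=0.0000, hold=3.2278 ⇒ V=3.2278 continue | (k=4,j=4): S=200.4557, (K−S)⁺=0.0000, hold=0.4166 ⇒ V=0.4166 continue  boundary S*=81.4148
step 3: (k=3,j=0): S=91.1208, (K−S)⁺=35.0292, hold=35.6835 ⇒ V=35.6835 continue | (k=3,j=1): S=114.1423, (K−S)⁺=12.0077, hold=19.1386 ⇒ V=19.1386 continue | (k=3,j=2): S=142.9800, (K−S)⁺=0.0000, hold=7.4980 ⇒ V=7.4980 continue | (k=3,j=3): S=179.1035, (K−S)⁺=0.0000, hold=1.8504 ⇒ V=1.8504 continue  boundary S*=-
step 2: (k=2,j=0): S=101.9840, (K−S)⁺=24.1660, hold=27.5179 ⇒ V=27.5179 continue | (k=2,j=1): S=127.7500, (K−S)⁺=0.0000, hold=13.4146 ⇒ V=13.4146 continue | (k=2,j=2): S=160.0257, (K−S)⁺=0.0000, hold=4.7273 ⇒ V=4.7273 continue  boundary S*=-
step 1: (k=1,j=0): S=114.1423, (K−S)⁺=12.0077, hold=20.5676 ⇒ V=20.5676 continue | (k=1,j=1): S=142.9800, (K−S)⁺=0.0000, hold=9.1459 ⇒ V=9.1459 continue  boundary S*=-
step 0: (k=0,j=0): S=127.7500, (K−S)⁺=0.0000, hold=14.9449 ⇒ V=14.9449 continue  boundary S*=-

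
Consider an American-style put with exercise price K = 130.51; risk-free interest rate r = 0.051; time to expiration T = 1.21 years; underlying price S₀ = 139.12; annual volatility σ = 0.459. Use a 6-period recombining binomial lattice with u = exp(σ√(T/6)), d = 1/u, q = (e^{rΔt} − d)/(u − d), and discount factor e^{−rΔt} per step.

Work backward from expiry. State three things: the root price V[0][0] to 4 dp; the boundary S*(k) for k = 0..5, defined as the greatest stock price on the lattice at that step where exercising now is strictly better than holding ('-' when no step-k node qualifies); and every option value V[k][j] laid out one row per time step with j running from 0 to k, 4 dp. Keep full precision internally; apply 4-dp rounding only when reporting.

price = 19.2257
boundary = - - - 74.9606 92.1196 74.9606
tree:
19.2257
28.4322 9.4104
40.6104 15.5144 2.8300
55.5494 24.8892 5.4311 0.0000
69.5121 38.3904 10.4232 0.0000 0.0000
80.8741 55.5494 20.0038 0.0000 0.0000 0.0000
90.1197 69.5121 38.3904 0.0000 0.0000 0.0000 0.0000

Δt=0.20167  u=1.22891  d=0.81373  q=0.47355  discount=0.98977
step 6 (expiry): payoffs max(K−S,0) = 90.1197 69.5121 38.3904 0.0000 0.0000 0.0000 0.0000
step 5: (k=5,j=0): S=49.6359, (K−S)⁺=80.8741, hold=79.5387 ⇒ V=80.8741 exercise | (k=5,j=1): S=74.9606, (K−S)⁺=55.5494, hold=54.2139 ⇒ V=55.5494 exercise | (k=5,j=2): S=113.2064, (K−S)⁺=17.3036, hold=20.0038 ⇒ V=20.0038 continue | (k=5,j=3): S=170.9654, (K−S)⁺=0.0000, hold=0.0000 ⇒ V=0.0000 continue | (k=5,j=4): S=258.1938, (K−S)⁺=0.0000, hold=0.0000 ⇒ V=0.0000 continue | (k=5,j=5): S=389.9271, (K−S)⁺=0.0000, hold=0.0000 ⇒ V=0.0000 continue  boundary S*=74.9606
step 4: (k=4,j=0): S=60.9979, (K−S)⁺=69.5121, hold=68.1767 ⇒ V=69.5121 exercise | (k=4,j=1): S=92.1196, (K−S)⁺=38.3904, hold=38.3206 ⇒ V=38.3904 exercise | (k=4,j=2): S=139.1200, (K−S)⁺=0.0000, hold=10.4232 ⇒ V=10.4232 continue | (k=4,j=3): S=210.1005, (K−S)⁺=0.0000, hold=0.0000 ⇒ V=0.0000 continue | (k=4,j=4): S=317.2960, (K−S)⁺=0.0000, hold=0.0000 ⇒ V=0.0000 continue  boundary S*=92.1196
step 3: (k=3,j=0): S=74.9606, (K−S)⁺=55.5494, hold=54.2139 ⇒ V=55.5494 exercise | (k=3,j=1): S=113.2064, (K−S)⁺=17.3036, hold=24.8892 ⇒ V=24.8892 continue | (k=3,j=2): S=170.9654, (K−S)⁺=0.0000, hold=5.4311 ⇒ V=5.4311 continue | (k=3,j=3): S=258.1938, (K−S)⁺=0.0000, hold=0.0000 ⇒ V=0.0000 continue  boundary S*=74.9606
step 2: (k=2,j=0): S=92.1196, (K−S)⁺=38.3904, hold=40.6104 ⇒ V=40.6104 continue | (k=2,j=1): S=139.1200, (K−S)⁺=0.0000, hold=15.5144 ⇒ V=15.5144 continue | (k=2,j=2): S=210.1005, (K−S)⁺=0.0000, hold=2.8300 ⇒ V=2.8300 continue  boundary S*=-
step 1: (k=1,j=0): S=113.2064, (K−S)⁺=17.3036, hold=28.4322 ⇒ V=28.4322 continue | (k=1,j=1): S=170.9654, (K−S)⁺=0.0000, hold=9.4104 ⇒ V=9.4104 continue  boundary S*=-
step 0: (k=0,j=0): S=139.1200, (K−S)⁺=0.0000, hold=19.2257 ⇒ V=19.2257 continue  boundary S*=-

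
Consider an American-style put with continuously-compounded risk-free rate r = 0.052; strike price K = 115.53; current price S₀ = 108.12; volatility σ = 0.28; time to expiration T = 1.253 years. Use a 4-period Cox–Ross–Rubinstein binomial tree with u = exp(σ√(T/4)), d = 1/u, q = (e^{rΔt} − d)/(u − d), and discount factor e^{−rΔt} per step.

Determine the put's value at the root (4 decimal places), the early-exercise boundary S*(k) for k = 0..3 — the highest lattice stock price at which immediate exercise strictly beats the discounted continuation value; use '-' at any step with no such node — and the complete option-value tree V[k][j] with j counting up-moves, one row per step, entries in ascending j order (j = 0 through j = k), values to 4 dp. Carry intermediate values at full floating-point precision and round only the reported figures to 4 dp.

price = 15.0268
boundary = - - 79.0291 92.4372
tree:
15.0268
23.9745 7.0163
36.5009 12.8545 1.7005
47.9640 23.0928 3.5497 0.0000
57.7645 36.5009 7.4100 0.0000 0.0000

params: Δt=0.31325 u=1.16966 d=0.85495 q=0.51308 e^(-rΔt)=0.98384
t_4 payoffs: 57.7645 36.5009 7.4100 0.0000 0.0000
t_3: node(3,0) S=67.5660 payoff=47.9640 vs cont=46.0974 → 47.9640 [stop]  node(3,1) S=92.4372 payoff=23.0928 vs cont=21.2262 → 23.0928 [stop]  node(3,2) S=126.4636 payoff=0.0000 vs cont=3.5497 → 3.5497 [wait]  node(3,3) S=173.0151 payoff=0.0000 vs cont=0.0000 → 0.0000 [wait]  ⇒ S*(3)=92.4372
t_2: node(2,0) S=79.0291 payoff=36.5009 vs cont=34.6342 → 36.5009 [stop]  node(2,1) S=108.1200 payoff=7.4100 vs cont=12.8545 → 12.8545 [wait]  node(2,2) S=147.9193 payoff=0.0000 vs cont=1.7005 → 1.7005 [wait]  ⇒ S*(2)=79.0291
t_1: node(1,0) S=92.4372 payoff=23.0928 vs cont=23.9745 → 23.9745 [wait]  node(1,1) S=126.4636 payoff=0.0000 vs cont=7.0163 → 7.0163 [wait]  ⇒ S*(1)=-
t_0: node(0,0) S=108.1200 payoff=7.4100 vs cont=15.0268 → 15.0268 [wait]  ⇒ S*(0)=-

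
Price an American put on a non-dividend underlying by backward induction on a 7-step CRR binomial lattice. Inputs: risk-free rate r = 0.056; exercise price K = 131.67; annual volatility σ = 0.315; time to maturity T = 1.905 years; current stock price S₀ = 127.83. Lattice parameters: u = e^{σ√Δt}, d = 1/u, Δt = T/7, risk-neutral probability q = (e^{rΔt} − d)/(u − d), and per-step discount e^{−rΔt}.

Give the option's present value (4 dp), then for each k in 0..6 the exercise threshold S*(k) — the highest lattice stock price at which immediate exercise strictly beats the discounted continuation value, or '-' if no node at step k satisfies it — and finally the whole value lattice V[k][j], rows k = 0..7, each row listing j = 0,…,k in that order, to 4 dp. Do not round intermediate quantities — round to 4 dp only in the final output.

Δt=0.27214, u=1.17860, d=0.84846, q=0.50553, disc=e^(-rΔt)=0.98488
k=7 terminal: V=max(K-S,0) → 91.2060 75.4616 53.5911 23.2108 0.0000 0.0000 0.0000 0.0000
k=6: j=0 S=47.6908 intr=83.9792 cont=81.9877 V=83.9792[EX]; j=1 S=66.2472 intr=65.4228 cont=63.4314 V=65.4228[EX]; j=2 S=92.0238 intr=39.6462 cont=37.6548 V=39.6462[EX]; j=3 S=127.8300 intr=3.8400 cont=11.3035 V=11.3035[hold]; j=4 S=177.5683 intr=0.0000 cont=0.0000 V=0.0000[hold]; j=5 S=246.6596 intr=0.0000 cont=0.0000 V=0.0000[hold]; j=6 S=342.6342 intr=0.0000 cont=0.0000 V=0.0000[hold]  S*(6)=92.0238
k=5: j=0 S=56.2084 intr=75.4616 cont=73.4702 V=75.4616[EX]; j=1 S=78.0789 intr=53.5911 cont=51.5996 V=53.5911[EX]; j=2 S=108.4592 intr=23.2108 cont=24.9353 V=24.9353[hold]; j=3 S=150.6604 intr=0.0000 cont=5.5048 V=5.5048[hold]; j=4 S=209.2819 intr=0.0000 cont=0.0000 V=0.0000[hold]; j=5 S=290.7130 intr=0.0000 cont=0.0000 V=0.0000[hold]  S*(5)=78.0789
k=4: j=0 S=66.2472 intr=65.4228 cont=63.4314 V=65.4228[EX]; j=1 S=92.0238 intr=39.6462 cont=38.5134 V=39.6462[EX]; j=2 S=127.8300 intr=3.8400 cont=14.8841 V=14.8841[hold]; j=3 S=177.5683 intr=0.0000 cont=2.6808 V=2.6808[hold]; j=4 S=246.6596 intr=0.0000 cont=0.0000 V=0.0000[hold]  S*(4)=92.0238
k=3: j=0 S=78.0789 intr=53.5911 cont=51.5996 V=53.5911[EX]; j=1 S=108.4592 intr=23.2108 cont=26.7180 V=26.7180[hold]; j=2 S=150.6604 intr=0.0000 cont=8.5832 V=8.5832[hold]; j=3 S=209.2819 intr=0.0000 cont=1.3055 V=1.3055[hold]  S*(3)=78.0789
k=2: j=0 S=92.0238 intr=39.6462 cont=39.4009 V=39.6462[EX]; j=1 S=127.8300 intr=3.8400 cont=17.2849 V=17.2849[hold]; j=2 S=177.5683 intr=0.0000 cont=4.8300 V=4.8300[hold]  S*(2)=92.0238
k=1: j=0 S=108.4592 intr=23.2108 cont=27.9133 V=27.9133[hold]; j=1 S=150.6604 intr=0.0000 cont=10.8224 V=10.8224[hold]  S*(1)=-
k=0: j=0 S=127.8300 intr=3.8400 cont=18.9819 V=18.9819[hold]  S*(0)=-

price = 18.9819
boundary = - - 92.0238 78.0789 92.0238 78.0789 92.0238
tree:
18.9819
27.9133 10.8224
39.6462 17.2849 4.8300
53.5911 26.7180 8.5832 1.3055
65.4228 39.6462 14.8841 2.6808 0.0000
75.4616 53.5911 24.9353 5.5048 0.0000 0.0000
83.9792 65.4228 39.6462 11.3035 0.0000 0.0000 0.0000
91.2060 75.4616 53.5911 23.2108 0.0000 0.0000 0.0000 0.0000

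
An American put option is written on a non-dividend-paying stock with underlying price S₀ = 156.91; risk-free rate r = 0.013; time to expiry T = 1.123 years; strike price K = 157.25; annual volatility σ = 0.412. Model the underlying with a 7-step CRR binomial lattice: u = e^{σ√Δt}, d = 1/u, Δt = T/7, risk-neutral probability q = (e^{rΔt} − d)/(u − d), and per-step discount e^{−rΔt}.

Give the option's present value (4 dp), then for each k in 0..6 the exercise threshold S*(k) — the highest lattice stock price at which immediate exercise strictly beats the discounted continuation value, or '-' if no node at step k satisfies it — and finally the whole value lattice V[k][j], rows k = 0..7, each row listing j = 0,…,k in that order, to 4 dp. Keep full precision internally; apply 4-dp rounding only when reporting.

Δt=0.16043  u=1.17942  d=0.84788  q=0.46514  discount=0.99792
step 7 (expiry): payoffs max(K−S,0) = 107.8214 88.4936 61.6081 24.2097 0.0000 0.0000 0.0000 0.0000
step 6: (k=6,j=0): S=58.2969, (K−S)⁺=98.9531, hold=98.6255 ⇒ V=98.9531 exercise | (k=6,j=1): S=81.0925, (K−S)⁺=76.1575, hold=75.8299 ⇒ V=76.1575 exercise | (k=6,j=2): S=112.8017, (K−S)⁺=44.4483, hold=44.1207 ⇒ V=44.4483 exercise | (k=6,j=3): S=156.9100, (K−S)⁺=0.3400, hold=12.9220 ⇒ V=12.9220 continue | (k=6,j=4): S=218.2658, (K−S)⁺=0.0000, hold=0.0000 ⇒ V=0.0000 continue | (k=6,j=5): S=303.6132, (K−S)⁺=0.0000, hold=0.0000 ⇒ V=0.0000 continue | (k=6,j=6): S=422.3337, (K−S)⁺=0.0000, hold=0.0000 ⇒ V=0.0000 continue  boundary S*=112.8017
step 5: (k=5,j=0): S=68.7564, (K−S)⁺=88.4936, hold=88.1660 ⇒ V=88.4936 exercise | (k=5,j=1): S=95.6419, (K−S)⁺=61.6081, hold=61.2805 ⇒ V=61.6081 exercise | (k=5,j=2): S=133.0403, (K−S)⁺=24.2097, hold=29.7222 ⇒ V=29.7222 continue | (k=5,j=3): S=185.0624, (K−S)⁺=0.0000, hold=6.8971 ⇒ V=6.8971 continue | (k=5,j=4): S=257.4265, (K−S)⁺=0.0000, hold=0.0000 ⇒ V=0.0000 continue | (k=5,j=5): S=358.0867, (K−S)⁺=0.0000, hold=0.0000 ⇒ V=0.0000 continue  boundary S*=95.6419
step 4: (k=4,j=0): S=81.0925, (K−S)⁺=76.1575, hold=75.8299 ⇒ V=76.1575 exercise | (k=4,j=1): S=112.8017, (K−S)⁺=44.4483, hold=46.6794 ⇒ V=46.6794 continue | (k=4,j=2): S=156.9100, (K−S)⁺=0.3400, hold=19.0657 ⇒ V=19.0657 continue | (k=4,j=3): S=218.2658, (K−S)⁺=0.0000, hold=3.6813 ⇒ V=3.6813 continue | (k=4,j=4): S=303.6132, (K−S)⁺=0.0000, hold=0.0000 ⇒ V=0.0000 continue  boundary S*=81.0925
step 3: (k=3,j=0): S=95.6419, (K−S)⁺=61.6081, hold=62.3161 ⇒ V=62.3161 continue | (k=3,j=1): S=133.0403, (K−S)⁺=24.2097, hold=33.7648 ⇒ V=33.7648 continue | (k=3,j=2): S=185.0624, (K−S)⁺=0.0000, hold=11.8850 ⇒ V=11.8850 continue | (k=3,j=3): S=257.4265, (K−S)⁺=0.0000, hold=1.9649 ⇒ V=1.9649 continue  boundary S*=-
step 2: (k=2,j=0): S=112.8017, (K−S)⁺=44.4483, hold=48.9337 ⇒ V=48.9337 continue | (k=2,j=1): S=156.9100, (K−S)⁺=0.3400, hold=23.5386 ⇒ V=23.5386 continue | (k=2,j=2): S=218.2658, (K−S)⁺=0.0000, hold=7.2557 ⇒ V=7.2557 continue  boundary S*=-
step 1: (k=1,j=0): S=133.0403, (K−S)⁺=24.2097, hold=37.0442 ⇒ V=37.0442 continue | (k=1,j=1): S=185.0624, (K−S)⁺=0.0000, hold=15.9316 ⇒ V=15.9316 continue  boundary S*=-
step 0: (k=0,j=0): S=156.9100, (K−S)⁺=0.3400, hold=27.1673 ⇒ V=27.1673 continue  boundary S*=-

price = 27.1673
boundary = - - - - 81.0925 95.6419 112.8017
tree:
27.1673
37.0442 15.9316
48.9337 23.5386 7.2557
62.3161 33.7648 11.8850 1.9649
76.1575 46.6794 19.0657 3.6813 0.0000
88.4936 61.6081 29.7222 6.8971 0.0000 0.0000
98.9531 76.1575 44.4483 12.9220 0.0000 0.0000 0.0000
107.8214 88.4936 61.6081 24.2097 0.0000 0.0000 0.0000 0.0000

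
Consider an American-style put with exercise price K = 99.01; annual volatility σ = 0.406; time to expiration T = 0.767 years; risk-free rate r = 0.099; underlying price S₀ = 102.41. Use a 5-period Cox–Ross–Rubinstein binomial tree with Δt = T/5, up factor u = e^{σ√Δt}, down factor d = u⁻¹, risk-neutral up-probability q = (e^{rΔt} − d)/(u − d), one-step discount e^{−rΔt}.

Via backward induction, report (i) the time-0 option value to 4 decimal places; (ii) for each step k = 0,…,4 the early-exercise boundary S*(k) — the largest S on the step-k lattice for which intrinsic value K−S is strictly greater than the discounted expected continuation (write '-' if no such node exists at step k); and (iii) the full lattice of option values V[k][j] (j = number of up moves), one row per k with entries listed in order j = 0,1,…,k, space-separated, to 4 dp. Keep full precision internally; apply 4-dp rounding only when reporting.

price = 10.1997
boundary = - - - 63.5571 74.5115
tree:
10.1997
16.1262 4.7724
24.5259 8.4846 1.3244
35.4529 14.6917 2.7344 0.0000
44.7969 24.4985 5.6455 0.0000 0.0000
52.7671 35.4529 11.6560 0.0000 0.0000 0.0000

params: Δt=0.15340 u=1.17236 d=0.85298 q=0.50824 e^(-rΔt)=0.98493
t_5 payoffs: 52.7671 35.4529 11.6560 0.0000 0.0000 0.0000
t_4: node(4,0) S=54.2131 payoff=44.7969 vs cont=43.3046 → 44.7969 [stop]  node(4,1) S=74.5115 payoff=24.4985 vs cont=23.0062 → 24.4985 [stop]  node(4,2) S=102.4100 payoff=0.0000 vs cont=5.6455 → 5.6455 [wait]  node(4,3) S=140.7542 payoff=0.0000 vs cont=0.0000 → 0.0000 [wait]  node(4,4) S=193.4551 payoff=0.0000 vs cont=0.0000 → 0.0000 [wait]  ⇒ S*(4)=74.5115
t_3: node(3,0) S=63.5571 payoff=35.4529 vs cont=33.9606 → 35.4529 [stop]  node(3,1) S=87.3540 payoff=11.6560 vs cont=14.6917 → 14.6917 [wait]  node(3,2) S=120.0610 payoff=0.0000 vs cont=2.7344 → 2.7344 [wait]  node(3,3) S=165.0140 payoff=0.0000 vs cont=0.0000 → 0.0000 [wait]  ⇒ S*(3)=63.5571
t_2: node(2,0) S=74.5115 payoff=24.4985 vs cont=24.5259 → 24.5259 [wait]  node(2,1) S=102.4100 payoff=0.0000 vs cont=8.4846 → 8.4846 [wait]  node(2,2) S=140.7542 payoff=0.0000 vs cont=1.3244 → 1.3244 [wait]  ⇒ S*(2)=-
t_1: node(1,0) S=87.3540 payoff=11.6560 vs cont=16.1262 → 16.1262 [wait]  node(1,1) S=120.0610 payoff=0.0000 vs cont=4.7724 → 4.7724 [wait]  ⇒ S*(1)=-
t_0: node(0,0) S=102.4100 payoff=0.0000 vs cont=10.1997 → 10.1997 [wait]  ⇒ S*(0)=-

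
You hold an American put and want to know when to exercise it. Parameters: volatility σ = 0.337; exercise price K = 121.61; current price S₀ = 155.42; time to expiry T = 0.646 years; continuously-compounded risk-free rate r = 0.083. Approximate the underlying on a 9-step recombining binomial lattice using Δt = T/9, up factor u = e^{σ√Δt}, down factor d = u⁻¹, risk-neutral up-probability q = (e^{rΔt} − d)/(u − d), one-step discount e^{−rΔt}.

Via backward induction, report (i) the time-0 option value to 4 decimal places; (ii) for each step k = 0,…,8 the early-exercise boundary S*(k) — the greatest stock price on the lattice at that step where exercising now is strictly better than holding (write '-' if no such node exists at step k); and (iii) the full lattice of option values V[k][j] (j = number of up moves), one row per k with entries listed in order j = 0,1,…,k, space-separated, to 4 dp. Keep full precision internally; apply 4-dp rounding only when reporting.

Δt=0.07178  u=1.09449  d=0.91367  q=0.51049  discount=0.99406
step 9 (expiry): payoffs max(K−S,0) = 52.6485 39.0007 22.6519 3.0676 0.0000 0.0000 0.0000 0.0000 0.0000 0.0000
step 8: (k=8,j=0): S=75.4776, (K−S)⁺=46.1324, hold=45.4101 ⇒ V=46.1324 exercise | (k=8,j=1): S=90.4149, (K−S)⁺=31.1951, hold=30.4727 ⇒ V=31.1951 exercise | (k=8,j=2): S=108.3085, (K−S)⁺=13.3015, hold=12.5792 ⇒ V=13.3015 exercise | (k=8,j=3): S=129.7432, (K−S)⁺=0.0000, hold=1.4927 ⇒ V=1.4927 continue | (k=8,j=4): S=155.4200, (K−S)⁺=0.0000, hold=0.0000 ⇒ V=0.0000 continue | (k=8,j=5): S=186.1783, (K−S)⁺=0.0000, hold=0.0000 ⇒ V=0.0000 continue | (k=8,j=6): S=223.0239, (K−S)⁺=0.0000, hold=0.0000 ⇒ V=0.0000 continue | (k=8,j=7): S=267.1613, (K−S)⁺=0.0000, hold=0.0000 ⇒ V=0.0000 continue | (k=8,j=8): S=320.0338, (K−S)⁺=0.0000, hold=0.0000 ⇒ V=0.0000 continue  boundary S*=108.3085
step 7: (k=7,j=0): S=82.6093, (K−S)⁺=39.0007, hold=38.2783 ⇒ V=39.0007 exercise | (k=7,j=1): S=98.9581, (K−S)⁺=22.6519, hold=21.9296 ⇒ V=22.6519 exercise | (k=7,j=2): S=118.5424, (K−S)⁺=3.0676, hold=7.2301 ⇒ V=7.2301 continue | (k=7,j=3): S=142.0024, (K−S)⁺=0.0000, hold=0.7264 ⇒ V=0.7264 continue | (k=7,j=4): S=170.1054, (K−S)⁺=0.0000, hold=0.0000 ⇒ V=0.0000 continue | (k=7,j=5): S=203.7700, (K−S)⁺=0.0000, hold=0.0000 ⇒ V=0.0000 continue | (k=7,j=6): S=244.0970, (K−S)⁺=0.0000, hold=0.0000 ⇒ V=0.0000 continue | (k=7,j=7): S=292.4050, (K−S)⁺=0.0000, hold=0.0000 ⇒ V=0.0000 continue  boundary S*=98.9581
step 6: (k=6,j=0): S=90.4149, (K−S)⁺=31.1951, hold=30.4727 ⇒ V=31.1951 exercise | (k=6,j=1): S=108.3085, (K−S)⁺=13.3015, hold=14.6914 ⇒ V=14.6914 continue | (k=6,j=2): S=129.7432, (K−S)⁺=0.0000, hold=3.8868 ⇒ V=3.8868 continue | (k=6,j=3): S=155.4200, (K−S)⁺=0.0000, hold=0.3535 ⇒ V=0.3535 continue | (k=6,j=4): S=186.1783, (K−S)⁺=0.0000, hold=0.0000 ⇒ V=0.0000 continue | (k=6,j=5): S=223.0239, (K−S)⁺=0.0000, hold=0.0000 ⇒ V=0.0000 continue | (k=6,j=6): S=267.1613, (K−S)⁺=0.0000, hold=0.0000 ⇒ V=0.0000 continue  boundary S*=90.4149
step 5: (k=5,j=0): S=98.9581, (K−S)⁺=22.6519, hold=22.6349 ⇒ V=22.6519 exercise | (k=5,j=1): S=118.5424, (K−S)⁺=3.0676, hold=9.1213 ⇒ V=9.1213 continue | (k=5,j=2): S=142.0024, (K−S)⁺=0.0000, hold=2.0707 ⇒ V=2.0707 continue | (k=5,j=3): S=170.1054, (K−S)⁺=0.0000, hold=0.1720 ⇒ V=0.1720 continue | (k=5,j=4): S=203.7700, (K−S)⁺=0.0000, hold=0.0000 ⇒ V=0.0000 continue | (k=5,j=5): S=244.0970, (K−S)⁺=0.0000, hold=0.0000 ⇒ V=0.0000 continue  boundary S*=98.9581
step 4: (k=4,j=0): S=108.3085, (K−S)⁺=13.3015, hold=15.6511 ⇒ V=15.6511 continue | (k=4,j=1): S=129.7432, (K−S)⁺=0.0000, hold=5.4892 ⇒ V=5.4892 continue | (k=4,j=2): S=155.4200, (K−S)⁺=0.0000, hold=1.0949 ⇒ V=1.0949 continue | (k=4,j=3): S=186.1783, (K−S)⁺=0.0000, hold=0.0837 ⇒ V=0.0837 continue | (k=4,j=4): S=223.0239, (K−S)⁺=0.0000, hold=0.0000 ⇒ V=0.0000 continue  boundary S*=-
step 3: (k=3,j=0): S=118.5424, (K−S)⁺=3.0676, hold=10.4014 ⇒ V=10.4014 continue | (k=3,j=1): S=142.0024, (K−S)⁺=0.0000, hold=3.2267 ⇒ V=3.2267 continue | (k=3,j=2): S=170.1054, (K−S)⁺=0.0000, hold=0.5752 ⇒ V=0.5752 continue | (k=3,j=3): S=203.7700, (K−S)⁺=0.0000, hold=0.0407 ⇒ V=0.0407 continue  boundary S*=-
step 2: (k=2,j=0): S=129.7432, (K−S)⁺=0.0000, hold=6.6988 ⇒ V=6.6988 continue | (k=2,j=1): S=155.4200, (K−S)⁺=0.0000, hold=1.8620 ⇒ V=1.8620 continue | (k=2,j=2): S=186.1783, (K−S)⁺=0.0000, hold=0.3006 ⇒ V=0.3006 continue  boundary S*=-
step 1: (k=1,j=0): S=142.0024, (K−S)⁺=0.0000, hold=4.2045 ⇒ V=4.2045 continue | (k=1,j=1): S=170.1054, (K−S)⁺=0.0000, hold=1.0586 ⇒ V=1.0586 continue  boundary S*=-
step 0: (k=0,j=0): S=155.4200, (K−S)⁺=0.0000, hold=2.5831 ⇒ V=2.5831 continue  boundary S*=-

price = 2.5831
boundary = - - - - - 98.9581 90.4149 98.9581 108.3085
tree:
2.5831
4.2045 1.0586
6.6988 1.8620 0.3006
10.4014 3.2267 0.5752 0.0407
15.6511 5.4892 1.0949 0.0837 0.0000
22.6519 9.1213 2.0707 0.1720 0.0000 0.0000
31.1951 14.6914 3.8868 0.3535 0.0000 0.0000 0.0000
39.0007 22.6519 7.2301 0.7264 0.0000 0.0000 0.0000 0.0000
46.1324 31.1951 13.3015 1.4927 0.0000 0.0000 0.0000 0.0000 0.0000
52.6485 39.0007 22.6519 3.0676 0.0000 0.0000 0.0000 0.0000 0.0000 0.0000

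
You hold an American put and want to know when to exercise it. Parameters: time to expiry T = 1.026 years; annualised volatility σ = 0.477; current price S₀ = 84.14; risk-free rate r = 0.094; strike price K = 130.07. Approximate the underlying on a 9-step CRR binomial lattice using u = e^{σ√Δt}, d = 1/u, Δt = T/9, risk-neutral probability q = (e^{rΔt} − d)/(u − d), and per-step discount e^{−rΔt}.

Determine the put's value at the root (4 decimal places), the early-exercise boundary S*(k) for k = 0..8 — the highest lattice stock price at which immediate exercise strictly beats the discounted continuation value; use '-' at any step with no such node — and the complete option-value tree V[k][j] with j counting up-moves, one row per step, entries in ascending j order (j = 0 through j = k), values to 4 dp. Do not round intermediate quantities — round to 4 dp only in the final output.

price = 46.2469
boundary = - 71.6239 84.1400 71.6239 84.1400 71.6239 84.1400 98.8433 84.1400
tree:
46.2469
58.4461 34.7180
69.1004 45.9300 23.9519
78.1699 58.4461 33.7775 14.3757
85.8902 69.1004 45.9300 22.0242 6.8281
92.4621 78.1699 58.4461 32.5413 11.6950 1.9747
98.0564 85.8902 69.1004 45.9300 19.4904 3.9379 0.0000
102.8186 92.4621 78.1699 58.4461 31.2267 7.8527 0.0000 0.0000
106.8723 98.0564 85.8902 69.1004 45.9300 15.6593 0.0000 0.0000 0.0000
110.3231 102.8186 92.4621 78.1699 58.4461 31.2267 0.0000 0.0000 0.0000 0.0000

params: Δt=0.11400 u=1.17475 d=0.85125 q=0.49313 e^(-rΔt)=0.98934
t_9 payoffs: 110.3231 102.8186 92.4621 78.1699 58.4461 31.2267 0.0000 0.0000 0.0000 0.0000
t_8: node(8,0) S=23.1977 payoff=106.8723 vs cont=105.4859 → 106.8723 [stop]  node(8,1) S=32.0136 payoff=98.0564 vs cont=96.6700 → 98.0564 [stop]  node(8,2) S=44.1798 payoff=85.8902 vs cont=84.5038 → 85.8902 [stop]  node(8,3) S=60.9696 payoff=69.1004 vs cont=67.7141 → 69.1004 [stop]  node(8,4) S=84.1400 payoff=45.9300 vs cont=44.5436 → 45.9300 [stop]  node(8,5) S=116.1160 payoff=13.9540 vs cont=15.6593 → 15.6593 [wait]  node(8,6) S=160.2439 payoff=0.0000 vs cont=0.0000 → 0.0000 [wait]  node(8,7) S=221.1419 payoff=0.0000 vs cont=0.0000 → 0.0000 [wait]  node(8,8) S=305.1831 payoff=0.0000 vs cont=0.0000 → 0.0000 [wait]  ⇒ S*(8)=84.1400
t_7: node(7,0) S=27.2514 payoff=102.8186 vs cont=101.4322 → 102.8186 [stop]  node(7,1) S=37.6079 payoff=92.4621 vs cont=91.0757 → 92.4621 [stop]  node(7,2) S=51.9001 payoff=78.1699 vs cont=76.7835 → 78.1699 [stop]  node(7,3) S=71.6239 payoff=58.4461 vs cont=57.0597 → 58.4461 [stop]  node(7,4) S=98.8433 payoff=31.2267 vs cont=30.6723 → 31.2267 [stop]  node(7,5) S=136.4070 payoff=0.0000 vs cont=7.8527 → 7.8527 [wait]  node(7,6) S=188.2462 payoff=0.0000 vs cont=0.0000 → 0.0000 [wait]  node(7,7) S=259.7860 payoff=0.0000 vs cont=0.0000 → 0.0000 [wait]  ⇒ S*(7)=98.8433
t_6: node(6,0) S=32.0136 payoff=98.0564 vs cont=96.6700 → 98.0564 [stop]  node(6,1) S=44.1798 payoff=85.8902 vs cont=84.5038 → 85.8902 [stop]  node(6,2) S=60.9696 payoff=69.1004 vs cont=67.7141 → 69.1004 [stop]  node(6,3) S=84.1400 payoff=45.9300 vs cont=44.5436 → 45.9300 [stop]  node(6,4) S=116.1160 payoff=13.9540 vs cont=19.4904 → 19.4904 [wait]  node(6,5) S=160.2439 payoff=0.0000 vs cont=3.9379 → 3.9379 [wait]  node(6,6) S=221.1419 payoff=0.0000 vs cont=0.0000 → 0.0000 [wait]  ⇒ S*(6)=84.1400
t_5: node(5,0) S=37.6079 payoff=92.4621 vs cont=91.0757 → 92.4621 [stop]  node(5,1) S=51.9001 payoff=78.1699 vs cont=76.7835 → 78.1699 [stop]  node(5,2) S=71.6239 payoff=58.4461 vs cont=57.0597 → 58.4461 [stop]  node(5,3) S=98.8433 payoff=31.2267 vs cont=32.5413 → 32.5413 [wait]  node(5,4) S=136.4070 payoff=0.0000 vs cont=11.6950 → 11.6950 [wait]  node(5,5) S=188.2462 payoff=0.0000 vs cont=1.9747 → 1.9747 [wait]  ⇒ S*(5)=71.6239
t_4: node(4,0) S=44.1798 payoff=85.8902 vs cont=84.5038 → 85.8902 [stop]  node(4,1) S=60.9696 payoff=69.1004 vs cont=67.7141 → 69.1004 [stop]  node(4,2) S=84.1400 payoff=45.9300 vs cont=45.1850 → 45.9300 [stop]  node(4,3) S=116.1160 payoff=13.9540 vs cont=22.0242 → 22.0242 [wait]  node(4,4) S=160.2439 payoff=0.0000 vs cont=6.8281 → 6.8281 [wait]  ⇒ S*(4)=84.1400
t_3: node(3,0) S=51.9001 payoff=78.1699 vs cont=76.7835 → 78.1699 [stop]  node(3,1) S=71.6239 payoff=58.4461 vs cont=57.0597 → 58.4461 [stop]  node(3,2) S=98.8433 payoff=31.2267 vs cont=33.7775 → 33.7775 [wait]  node(3,3) S=136.4070 payoff=0.0000 vs cont=14.3757 → 14.3757 [wait]  ⇒ S*(3)=71.6239
t_2: node(2,0) S=60.9696 payoff=69.1004 vs cont=67.7141 → 69.1004 [stop]  node(2,1) S=84.1400 payoff=45.9300 vs cont=45.7881 → 45.9300 [stop]  node(2,2) S=116.1160 payoff=13.9540 vs cont=23.9519 → 23.9519 [wait]  ⇒ S*(2)=84.1400
t_1: node(1,0) S=71.6239 payoff=58.4461 vs cont=57.0597 → 58.4461 [stop]  node(1,1) S=98.8433 payoff=31.2267 vs cont=34.7180 → 34.7180 [wait]  ⇒ S*(1)=71.6239
t_0: node(0,0) S=84.1400 payoff=45.9300 vs cont=46.2469 → 46.2469 [wait]  ⇒ S*(0)=-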